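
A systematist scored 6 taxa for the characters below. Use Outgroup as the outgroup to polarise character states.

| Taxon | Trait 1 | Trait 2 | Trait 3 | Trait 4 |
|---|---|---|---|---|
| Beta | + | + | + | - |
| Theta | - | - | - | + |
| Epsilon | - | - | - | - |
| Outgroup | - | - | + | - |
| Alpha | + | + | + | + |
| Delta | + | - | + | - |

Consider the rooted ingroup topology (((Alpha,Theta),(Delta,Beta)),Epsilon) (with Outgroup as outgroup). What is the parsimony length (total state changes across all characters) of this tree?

7

Map each character onto (((Alpha,Theta),(Delta,Beta)),Epsilon) (rooted by Outgroup) and count the minimum state changes it requires (Fitch parsimony):
Trait 1: 2; Trait 2: 2; Trait 3: 2; Trait 4: 1.
Total tree length = 7.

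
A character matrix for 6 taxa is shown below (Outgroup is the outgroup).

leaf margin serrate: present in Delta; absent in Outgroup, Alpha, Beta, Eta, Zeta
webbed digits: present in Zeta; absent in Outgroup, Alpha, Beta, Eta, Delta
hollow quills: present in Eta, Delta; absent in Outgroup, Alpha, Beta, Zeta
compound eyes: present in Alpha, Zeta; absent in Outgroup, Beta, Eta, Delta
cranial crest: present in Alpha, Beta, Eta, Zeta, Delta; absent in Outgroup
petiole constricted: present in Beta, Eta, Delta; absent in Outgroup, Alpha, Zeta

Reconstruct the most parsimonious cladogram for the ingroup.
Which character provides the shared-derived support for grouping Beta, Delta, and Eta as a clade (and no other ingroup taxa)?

petiole constricted

The outgroup has state 'absent' for every character, so 'present' is the derived state throughout.
leaf margin serrate: derived state 'present' in Delta only — an autapomorphy, so it tells us nothing about relationships among taxa.
webbed digits: derived state 'present' in Zeta only — an autapomorphy, so it tells us nothing about relationships among taxa.
Only Delta and Eta show the derived state 'present' for hollow quills, supporting them as a clade.
Only Alpha and Zeta show the derived state 'present' for compound eyes, supporting them as a clade.
All ingroup taxa share the derived state 'present' for cranial crest; it defines the ingroup but does not resolve relationships within it.
petiole constricted: derived state 'present' in Beta, Delta, and Eta only — synapomorphy for {Beta, Delta, Eta}.
Most parsimonious ingroup topology: ((Alpha,Zeta),(Beta,(Eta,Delta))).
The clade {Beta, Delta, Eta} is supported by petiole constricted: its derived state 'present' occurs in exactly those taxa and in no other taxon (including the outgroup).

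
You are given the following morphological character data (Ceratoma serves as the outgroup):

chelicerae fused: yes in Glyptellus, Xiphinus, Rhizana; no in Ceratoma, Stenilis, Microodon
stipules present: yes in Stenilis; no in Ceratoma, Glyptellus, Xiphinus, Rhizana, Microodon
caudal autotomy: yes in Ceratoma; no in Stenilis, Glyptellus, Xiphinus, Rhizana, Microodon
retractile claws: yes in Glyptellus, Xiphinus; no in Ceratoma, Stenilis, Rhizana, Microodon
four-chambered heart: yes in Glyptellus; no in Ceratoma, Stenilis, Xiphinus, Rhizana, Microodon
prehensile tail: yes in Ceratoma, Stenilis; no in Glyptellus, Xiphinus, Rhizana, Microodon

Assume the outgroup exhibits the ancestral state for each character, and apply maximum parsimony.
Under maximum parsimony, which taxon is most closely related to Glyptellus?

Character polarity is set by the outgroup: the derived state is whichever differs from the outgroup's state, so for caudal autotomy, prehensile tail the derived state is 'no', and for the remaining characters it is 'yes'.
Only Glyptellus, Rhizana, and Xiphinus show the derived state 'yes' for chelicerae fused, supporting them as a clade.
stipules present (derived state 'yes') is unique to Stenilis (autapomorphy; uninformative for grouping).
All ingroup taxa share the derived state 'no' for caudal autotomy; it defines the ingroup but does not resolve relationships within it.
retractile claws: derived state 'yes' in Glyptellus and Xiphinus only — synapomorphy for {Glyptellus, Xiphinus}.
four-chambered heart (derived state 'yes') is unique to Glyptellus (autapomorphy; uninformative for grouping).
prehensile tail: derived state 'no' in Glyptellus, Microodon, Rhizana, and Xiphinus only — synapomorphy for {Glyptellus, Microodon, Rhizana, Xiphinus}.
Most parsimonious ingroup topology: (Stenilis,(((Glyptellus,Xiphinus),Rhizana),Microodon)).
Glyptellus and Xiphinus form a cherry on this tree, so they are sister taxa.

Xiphinus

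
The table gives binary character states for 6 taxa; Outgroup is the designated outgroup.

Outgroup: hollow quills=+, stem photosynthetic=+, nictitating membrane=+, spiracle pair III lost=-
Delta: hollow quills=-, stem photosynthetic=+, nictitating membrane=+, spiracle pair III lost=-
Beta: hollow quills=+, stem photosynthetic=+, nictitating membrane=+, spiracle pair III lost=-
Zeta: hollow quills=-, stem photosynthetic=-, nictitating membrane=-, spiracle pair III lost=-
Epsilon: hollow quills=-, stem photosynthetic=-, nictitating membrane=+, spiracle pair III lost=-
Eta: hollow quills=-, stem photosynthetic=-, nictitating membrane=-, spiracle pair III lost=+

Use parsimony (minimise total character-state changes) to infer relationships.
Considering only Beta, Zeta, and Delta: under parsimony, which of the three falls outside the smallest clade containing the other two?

Character polarity is set by the outgroup: the derived state is whichever differs from the outgroup's state, so for hollow quills, stem photosynthetic, nictitating membrane the derived state is '-', and for the remaining characters it is '+'.
Only Delta, Epsilon, Eta, and Zeta show the derived state '-' for hollow quills, supporting them as a clade.
Only Epsilon, Eta, and Zeta show the derived state '-' for stem photosynthetic, supporting them as a clade.
nictitating membrane: derived state '-' in Eta and Zeta only — synapomorphy for {Eta, Zeta}.
spiracle pair III lost: derived state '+' in Eta only — an autapomorphy, so it tells us nothing about relationships among taxa.
Most parsimonious ingroup topology: ((Delta,((Zeta,Eta),Epsilon)),Beta).
Zeta and Delta share a more recent common ancestor with each other than either does with Beta, so Beta is the least closely related of the three.

Beta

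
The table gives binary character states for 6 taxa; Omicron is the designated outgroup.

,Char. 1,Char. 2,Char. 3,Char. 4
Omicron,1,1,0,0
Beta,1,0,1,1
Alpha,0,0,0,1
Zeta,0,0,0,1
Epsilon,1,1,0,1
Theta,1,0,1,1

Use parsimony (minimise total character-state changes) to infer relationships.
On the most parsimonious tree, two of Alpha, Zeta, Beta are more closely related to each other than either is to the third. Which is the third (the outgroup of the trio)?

Character polarity is set by the outgroup: the derived state is whichever differs from the outgroup's state, so for Char. 1, Char. 2 the derived state is '0', and for the remaining characters it is '1'.
Char. 1: derived state '0' in Alpha and Zeta only — synapomorphy for {Alpha, Zeta}.
Char. 2 (derived state '0') is shared by Alpha, Beta, Theta, and Zeta — a synapomorphy uniting that clade.
Char. 3: derived state '1' in Beta and Theta only — synapomorphy for {Beta, Theta}.
All ingroup taxa share the derived state '1' for Char. 4; it defines the ingroup but does not resolve relationships within it.
Most parsimonious ingroup topology: (((Beta,Theta),(Alpha,Zeta)),Epsilon).
Alpha and Zeta share a more recent common ancestor with each other than either does with Beta, so Beta is the least closely related of the three.

Beta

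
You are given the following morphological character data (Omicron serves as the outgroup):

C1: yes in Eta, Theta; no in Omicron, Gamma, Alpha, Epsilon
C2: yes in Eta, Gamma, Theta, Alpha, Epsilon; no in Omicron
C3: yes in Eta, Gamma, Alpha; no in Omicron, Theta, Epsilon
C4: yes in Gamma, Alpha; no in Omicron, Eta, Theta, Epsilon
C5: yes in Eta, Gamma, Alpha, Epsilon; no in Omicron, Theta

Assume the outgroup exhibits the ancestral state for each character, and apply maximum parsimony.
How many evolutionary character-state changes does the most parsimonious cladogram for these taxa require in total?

The outgroup has state 'no' for every character, so 'yes' is the derived state throughout.
C1 groups Eta and Theta, which is incompatible with the clades supported by the remaining characters; treating it as convergent (homoplasy) costs fewer steps than any alternative tree.
C2 (derived state 'yes') is shared by all ingroup taxa — unites the whole ingroup.
Only Alpha, Eta, and Gamma show the derived state 'yes' for C3, supporting them as a clade.
C4 (derived state 'yes') is shared by Alpha and Gamma — a synapomorphy uniting that clade.
Only Alpha, Epsilon, Eta, and Gamma show the derived state 'yes' for C5, supporting them as a clade.
Most parsimonious ingroup topology: (((Eta,(Gamma,Alpha)),Epsilon),Theta).
Changes per character on this tree: C1: 2; C2: 1; C3: 1; C4: 1; C5: 1.
Total = 6.

6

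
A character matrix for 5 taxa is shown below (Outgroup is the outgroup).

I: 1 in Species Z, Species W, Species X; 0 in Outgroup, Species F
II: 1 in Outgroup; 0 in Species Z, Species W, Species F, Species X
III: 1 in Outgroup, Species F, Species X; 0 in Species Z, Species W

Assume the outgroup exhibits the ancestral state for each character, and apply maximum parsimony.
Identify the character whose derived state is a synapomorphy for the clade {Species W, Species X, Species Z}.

I

Character polarity is set by the outgroup: the derived state is whichever differs from the outgroup's state, so for II, III the derived state is '0', and for the remaining characters it is '1'.
I (derived state '1') is shared by Species W, Species X, and Species Z — a synapomorphy uniting that clade.
II (derived state '0') is shared by all ingroup taxa — unites the whole ingroup.
Only Species W and Species Z show the derived state '0' for III, supporting them as a clade.
Most parsimonious ingroup topology: (((Species Z,Species W),Species X),Species F).
The clade {Species W, Species X, Species Z} is supported by I: its derived state '1' occurs in exactly those taxa and in no other taxon (including the outgroup).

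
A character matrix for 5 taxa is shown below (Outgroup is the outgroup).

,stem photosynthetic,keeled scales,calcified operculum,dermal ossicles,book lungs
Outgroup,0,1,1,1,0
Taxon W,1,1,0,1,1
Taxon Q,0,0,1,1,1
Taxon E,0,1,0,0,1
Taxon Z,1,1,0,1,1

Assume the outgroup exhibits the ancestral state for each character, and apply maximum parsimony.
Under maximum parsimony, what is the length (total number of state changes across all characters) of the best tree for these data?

Character polarity is set by the outgroup: the derived state is whichever differs from the outgroup's state, so for keeled scales, calcified operculum, dermal ossicles the derived state is '0', and for the remaining characters it is '1'.
Only Taxon W and Taxon Z show the derived state '1' for stem photosynthetic, supporting them as a clade.
keeled scales (derived state '0') is unique to Taxon Q (autapomorphy; uninformative for grouping).
calcified operculum (derived state '0') is shared by Taxon E, Taxon W, and Taxon Z — a synapomorphy uniting that clade.
dermal ossicles: derived state '0' in Taxon E only — an autapomorphy, so it tells us nothing about relationships among taxa.
All ingroup taxa share the derived state '1' for book lungs; it defines the ingroup but does not resolve relationships within it.
Most parsimonious ingroup topology: (((Taxon W,Taxon Z),Taxon E),Taxon Q).
Changes per character on this tree: stem photosynthetic: 1; keeled scales: 1; calcified operculum: 1; dermal ossicles: 1; book lungs: 1.
Total = 5.

5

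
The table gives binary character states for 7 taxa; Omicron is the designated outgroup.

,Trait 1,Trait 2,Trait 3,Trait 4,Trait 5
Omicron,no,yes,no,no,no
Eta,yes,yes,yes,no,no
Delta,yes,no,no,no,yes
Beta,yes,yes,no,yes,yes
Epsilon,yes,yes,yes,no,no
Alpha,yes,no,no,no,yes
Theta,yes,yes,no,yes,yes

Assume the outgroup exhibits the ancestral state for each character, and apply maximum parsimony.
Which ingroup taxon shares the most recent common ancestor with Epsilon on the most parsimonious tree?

Eta

Character polarity is set by the outgroup: the derived state is whichever differs from the outgroup's state, so for Trait 2 the derived state is 'no', and for the remaining characters it is 'yes'.
Trait 1 (derived state 'yes') is shared by all ingroup taxa — unites the whole ingroup.
Trait 2: derived state 'no' in Alpha and Delta only — synapomorphy for {Alpha, Delta}.
Only Epsilon and Eta show the derived state 'yes' for Trait 3, supporting them as a clade.
Only Beta and Theta show the derived state 'yes' for Trait 4, supporting them as a clade.
Trait 5 (derived state 'yes') is shared by Alpha, Beta, Delta, and Theta — a synapomorphy uniting that clade.
Most parsimonious ingroup topology: ((Eta,Epsilon),((Delta,Alpha),(Beta,Theta))).
Epsilon and Eta form a cherry on this tree, so they are sister taxa.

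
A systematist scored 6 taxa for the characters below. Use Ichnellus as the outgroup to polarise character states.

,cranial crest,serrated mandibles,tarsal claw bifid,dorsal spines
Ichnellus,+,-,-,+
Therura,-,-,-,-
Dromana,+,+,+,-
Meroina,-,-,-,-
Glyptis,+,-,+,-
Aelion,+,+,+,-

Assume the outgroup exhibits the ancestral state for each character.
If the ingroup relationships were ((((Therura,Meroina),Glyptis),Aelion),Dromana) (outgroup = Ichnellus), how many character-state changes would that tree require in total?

6

Map each character onto ((((Therura,Meroina),Glyptis),Aelion),Dromana) (rooted by Ichnellus) and count the minimum state changes it requires (Fitch parsimony):
cranial crest: 1; serrated mandibles: 2; tarsal claw bifid: 2; dorsal spines: 1.
Total tree length = 6.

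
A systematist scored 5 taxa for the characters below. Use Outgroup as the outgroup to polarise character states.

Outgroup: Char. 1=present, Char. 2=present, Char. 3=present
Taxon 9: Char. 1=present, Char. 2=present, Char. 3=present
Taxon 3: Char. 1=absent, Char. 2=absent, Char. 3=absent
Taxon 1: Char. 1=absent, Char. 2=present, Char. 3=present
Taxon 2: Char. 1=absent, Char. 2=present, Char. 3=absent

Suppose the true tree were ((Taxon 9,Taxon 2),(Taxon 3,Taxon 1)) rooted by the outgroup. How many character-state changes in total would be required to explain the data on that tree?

5

Map each character onto ((Taxon 9,Taxon 2),(Taxon 3,Taxon 1)) (rooted by Outgroup) and count the minimum state changes it requires (Fitch parsimony):
Char. 1: 2; Char. 2: 1; Char. 3: 2.
Total tree length = 5.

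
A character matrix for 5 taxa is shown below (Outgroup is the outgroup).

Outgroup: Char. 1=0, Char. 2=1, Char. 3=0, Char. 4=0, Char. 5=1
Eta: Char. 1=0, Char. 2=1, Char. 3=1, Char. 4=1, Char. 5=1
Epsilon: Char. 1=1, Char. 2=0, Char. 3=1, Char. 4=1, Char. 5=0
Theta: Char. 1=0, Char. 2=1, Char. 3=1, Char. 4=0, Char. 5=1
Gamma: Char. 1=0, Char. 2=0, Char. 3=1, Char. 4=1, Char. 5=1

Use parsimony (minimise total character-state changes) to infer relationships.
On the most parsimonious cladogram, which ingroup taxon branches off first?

Character polarity is set by the outgroup: the derived state is whichever differs from the outgroup's state, so for Char. 2, Char. 5 the derived state is '0', and for the remaining characters it is '1'.
Char. 1: derived state '1' in Epsilon only — an autapomorphy, so it tells us nothing about relationships among taxa.
Char. 2: derived state '0' in Epsilon and Gamma only — synapomorphy for {Epsilon, Gamma}.
Char. 3 (derived state '1') is shared by all ingroup taxa — unites the whole ingroup.
Char. 4 (derived state '1') is shared by Epsilon, Eta, and Gamma — a synapomorphy uniting that clade.
Char. 5 (derived state '0') is unique to Epsilon (autapomorphy; uninformative for grouping).
Most parsimonious ingroup topology: ((Eta,(Epsilon,Gamma)),Theta).
Theta is sister to the clade containing all other ingroup taxa, so it is the earliest-diverging (most basal) ingroup lineage.

Theta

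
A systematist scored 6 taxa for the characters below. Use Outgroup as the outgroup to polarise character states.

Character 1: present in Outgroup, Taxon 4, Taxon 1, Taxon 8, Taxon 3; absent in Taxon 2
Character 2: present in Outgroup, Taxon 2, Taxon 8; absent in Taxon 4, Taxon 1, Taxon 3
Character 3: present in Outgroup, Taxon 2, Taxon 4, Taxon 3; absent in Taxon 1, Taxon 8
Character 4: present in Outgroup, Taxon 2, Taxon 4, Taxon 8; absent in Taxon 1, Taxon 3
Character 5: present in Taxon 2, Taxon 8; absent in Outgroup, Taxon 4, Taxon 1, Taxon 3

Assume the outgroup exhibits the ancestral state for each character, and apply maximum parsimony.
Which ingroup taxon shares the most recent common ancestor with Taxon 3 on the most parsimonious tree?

Taxon 1

Character polarity is set by the outgroup: the derived state is whichever differs from the outgroup's state, so for Character 1, Character 2, Character 3, Character 4 the derived state is 'absent', and for the remaining characters it is 'present'.
Character 1: derived state 'absent' in Taxon 2 only — an autapomorphy, so it tells us nothing about relationships among taxa.
Character 2: derived state 'absent' in Taxon 1, Taxon 3, and Taxon 4 only — synapomorphy for {Taxon 1, Taxon 3, Taxon 4}.
Character 3 groups Taxon 1 and Taxon 8, which is incompatible with the clades supported by the remaining characters; treating it as convergent (homoplasy) costs fewer steps than any alternative tree.
Character 4: derived state 'absent' in Taxon 1 and Taxon 3 only — synapomorphy for {Taxon 1, Taxon 3}.
Character 5 (derived state 'present') is shared by Taxon 2 and Taxon 8 — a synapomorphy uniting that clade.
Most parsimonious ingroup topology: ((Taxon 2,Taxon 8),(Taxon 4,(Taxon 1,Taxon 3))).
Taxon 3 and Taxon 1 form a cherry on this tree, so they are sister taxa.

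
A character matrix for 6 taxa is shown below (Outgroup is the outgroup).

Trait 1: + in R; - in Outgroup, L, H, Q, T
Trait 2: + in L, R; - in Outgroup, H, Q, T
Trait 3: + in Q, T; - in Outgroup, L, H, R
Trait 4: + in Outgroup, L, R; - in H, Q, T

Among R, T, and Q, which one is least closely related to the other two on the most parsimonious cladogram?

Character polarity is set by the outgroup: the derived state is whichever differs from the outgroup's state, so for Trait 4 the derived state is '-', and for the remaining characters it is '+'.
Trait 1 (derived state '+') is unique to R (autapomorphy; uninformative for grouping).
Only L and R show the derived state '+' for Trait 2, supporting them as a clade.
Trait 3 (derived state '+') is shared by Q and T — a synapomorphy uniting that clade.
Trait 4 (derived state '-') is shared by H, Q, and T — a synapomorphy uniting that clade.
Most parsimonious ingroup topology: ((L,R),(H,(Q,T))).
Q and T share a more recent common ancestor with each other than either does with R, so R is the least closely related of the three.

R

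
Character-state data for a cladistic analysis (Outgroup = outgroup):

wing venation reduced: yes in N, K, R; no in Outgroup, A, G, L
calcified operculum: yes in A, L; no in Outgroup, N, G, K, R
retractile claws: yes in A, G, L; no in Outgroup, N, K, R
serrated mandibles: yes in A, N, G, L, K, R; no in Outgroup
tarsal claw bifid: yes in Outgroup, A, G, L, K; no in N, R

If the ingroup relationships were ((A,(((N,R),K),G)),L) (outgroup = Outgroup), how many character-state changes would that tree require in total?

Map each character onto ((A,(((N,R),K),G)),L) (rooted by Outgroup) and count the minimum state changes it requires (Fitch parsimony):
wing venation reduced: 1; calcified operculum: 2; retractile claws: 2; serrated mandibles: 1; tarsal claw bifid: 1.
Total tree length = 7.

7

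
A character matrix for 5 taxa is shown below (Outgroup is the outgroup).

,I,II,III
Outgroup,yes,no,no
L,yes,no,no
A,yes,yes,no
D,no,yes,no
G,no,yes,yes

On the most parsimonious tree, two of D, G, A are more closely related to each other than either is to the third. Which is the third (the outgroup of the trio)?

A

Character polarity is set by the outgroup: the derived state is whichever differs from the outgroup's state, so for I the derived state is 'no', and for the remaining characters it is 'yes'.
I (derived state 'no') is shared by D and G — a synapomorphy uniting that clade.
II: derived state 'yes' in A, D, and G only — synapomorphy for {A, D, G}.
III: derived state 'yes' in G only — an autapomorphy, so it tells us nothing about relationships among taxa.
Most parsimonious ingroup topology: (L,(A,(D,G))).
G and D share a more recent common ancestor with each other than either does with A, so A is the least closely related of the three.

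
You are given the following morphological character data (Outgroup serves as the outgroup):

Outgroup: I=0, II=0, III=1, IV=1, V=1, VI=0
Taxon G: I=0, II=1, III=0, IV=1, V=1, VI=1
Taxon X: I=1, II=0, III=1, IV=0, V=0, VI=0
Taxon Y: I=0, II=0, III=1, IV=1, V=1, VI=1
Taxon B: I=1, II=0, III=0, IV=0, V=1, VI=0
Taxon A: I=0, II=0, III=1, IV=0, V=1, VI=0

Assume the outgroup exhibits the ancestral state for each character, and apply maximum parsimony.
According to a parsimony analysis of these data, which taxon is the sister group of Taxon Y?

Taxon G

Character polarity is set by the outgroup: the derived state is whichever differs from the outgroup's state, so for III, IV, V the derived state is '0', and for the remaining characters it is '1'.
I: derived state '1' in Taxon B and Taxon X only — synapomorphy for {Taxon B, Taxon X}.
II (derived state '1') is unique to Taxon G (autapomorphy; uninformative for grouping).
III (state '0') occurs in Taxon B and Taxon G but conflicts with the nesting implied by the other characters — most parsimoniously interpreted as homoplasy.
Only Taxon A, Taxon B, and Taxon X show the derived state '0' for IV, supporting them as a clade.
V: derived state '0' in Taxon X only — an autapomorphy, so it tells us nothing about relationships among taxa.
VI: derived state '1' in Taxon G and Taxon Y only — synapomorphy for {Taxon G, Taxon Y}.
Most parsimonious ingroup topology: ((Taxon G,Taxon Y),((Taxon X,Taxon B),Taxon A)).
Taxon Y and Taxon G form a cherry on this tree, so they are sister taxa.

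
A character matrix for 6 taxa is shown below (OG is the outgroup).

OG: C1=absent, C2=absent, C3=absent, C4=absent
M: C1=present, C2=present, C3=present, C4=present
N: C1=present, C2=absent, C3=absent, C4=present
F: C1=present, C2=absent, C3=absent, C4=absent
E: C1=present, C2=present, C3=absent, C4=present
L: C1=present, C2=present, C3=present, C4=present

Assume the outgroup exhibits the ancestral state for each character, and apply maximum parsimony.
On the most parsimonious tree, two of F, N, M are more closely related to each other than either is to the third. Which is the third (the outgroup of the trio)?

F

The outgroup has state 'absent' for every character, so 'present' is the derived state throughout.
C1 (derived state 'present') is shared by all ingroup taxa — unites the whole ingroup.
C2 (derived state 'present') is shared by E, L, and M — a synapomorphy uniting that clade.
C3: derived state 'present' in L and M only — synapomorphy for {L, M}.
C4 (derived state 'present') is shared by E, L, M, and N — a synapomorphy uniting that clade.
Most parsimonious ingroup topology: ((((M,L),E),N),F).
N and M share a more recent common ancestor with each other than either does with F, so F is the least closely related of the three.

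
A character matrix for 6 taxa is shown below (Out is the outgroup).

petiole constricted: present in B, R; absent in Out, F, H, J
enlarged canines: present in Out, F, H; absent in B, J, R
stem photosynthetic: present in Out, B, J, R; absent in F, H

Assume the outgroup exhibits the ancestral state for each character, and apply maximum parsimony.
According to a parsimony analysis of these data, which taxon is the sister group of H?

F

Character polarity is set by the outgroup: the derived state is whichever differs from the outgroup's state, so for enlarged canines, stem photosynthetic the derived state is 'absent', and for the remaining characters it is 'present'.
petiole constricted: derived state 'present' in B and R only — synapomorphy for {B, R}.
Only B, J, and R show the derived state 'absent' for enlarged canines, supporting them as a clade.
stem photosynthetic: derived state 'absent' in F and H only — synapomorphy for {F, H}.
Most parsimonious ingroup topology: ((F,H),((B,R),J)).
H and F form a cherry on this tree, so they are sister taxa.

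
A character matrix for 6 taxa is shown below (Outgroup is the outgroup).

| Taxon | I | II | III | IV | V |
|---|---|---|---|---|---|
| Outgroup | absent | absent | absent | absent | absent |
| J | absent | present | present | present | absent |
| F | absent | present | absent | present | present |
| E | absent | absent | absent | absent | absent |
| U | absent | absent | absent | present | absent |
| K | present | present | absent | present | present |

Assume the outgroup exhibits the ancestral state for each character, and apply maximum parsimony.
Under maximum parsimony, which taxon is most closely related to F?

The outgroup has state 'absent' for every character, so 'present' is the derived state throughout.
I: derived state 'present' in K only — an autapomorphy, so it tells us nothing about relationships among taxa.
Only F, J, and K show the derived state 'present' for II, supporting them as a clade.
III (derived state 'present') is unique to J (autapomorphy; uninformative for grouping).
IV (derived state 'present') is shared by F, J, K, and U — a synapomorphy uniting that clade.
V (derived state 'present') is shared by F and K — a synapomorphy uniting that clade.
Most parsimonious ingroup topology: (((J,(F,K)),U),E).
F and K form a cherry on this tree, so they are sister taxa.

K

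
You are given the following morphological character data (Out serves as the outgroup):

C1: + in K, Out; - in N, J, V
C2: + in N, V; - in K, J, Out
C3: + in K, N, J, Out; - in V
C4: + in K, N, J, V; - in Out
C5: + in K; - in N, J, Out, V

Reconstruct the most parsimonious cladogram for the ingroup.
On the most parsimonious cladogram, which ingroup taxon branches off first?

K

Character polarity is set by the outgroup: the derived state is whichever differs from the outgroup's state, so for C1, C3 the derived state is '-', and for the remaining characters it is '+'.
C1 (derived state '-') is shared by J, N, and V — a synapomorphy uniting that clade.
Only N and V show the derived state '+' for C2, supporting them as a clade.
C3 (derived state '-') is unique to V (autapomorphy; uninformative for grouping).
All ingroup taxa share the derived state '+' for C4; it defines the ingroup but does not resolve relationships within it.
C5: derived state '+' in K only — an autapomorphy, so it tells us nothing about relationships among taxa.
Most parsimonious ingroup topology: (((N,V),J),K).
K is sister to the clade containing all other ingroup taxa, so it is the earliest-diverging (most basal) ingroup lineage.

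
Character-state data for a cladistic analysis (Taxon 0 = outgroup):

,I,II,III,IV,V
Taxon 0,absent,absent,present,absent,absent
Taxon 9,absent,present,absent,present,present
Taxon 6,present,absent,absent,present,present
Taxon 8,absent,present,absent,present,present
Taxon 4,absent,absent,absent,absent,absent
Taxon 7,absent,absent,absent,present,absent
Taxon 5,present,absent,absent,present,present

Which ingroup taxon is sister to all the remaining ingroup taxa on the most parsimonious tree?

Taxon 4

Character polarity is set by the outgroup: the derived state is whichever differs from the outgroup's state, so for III the derived state is 'absent', and for the remaining characters it is 'present'.
I (derived state 'present') is shared by Taxon 5 and Taxon 6 — a synapomorphy uniting that clade.
II (derived state 'present') is shared by Taxon 8 and Taxon 9 — a synapomorphy uniting that clade.
All ingroup taxa share the derived state 'absent' for III; it defines the ingroup but does not resolve relationships within it.
IV (derived state 'present') is shared by Taxon 5, Taxon 6, Taxon 7, Taxon 8, and Taxon 9 — a synapomorphy uniting that clade.
Only Taxon 5, Taxon 6, Taxon 8, and Taxon 9 show the derived state 'present' for V, supporting them as a clade.
Most parsimonious ingroup topology: ((((Taxon 9,Taxon 8),(Taxon 6,Taxon 5)),Taxon 7),Taxon 4).
Taxon 4 is sister to the clade containing all other ingroup taxa, so it is the earliest-diverging (most basal) ingroup lineage.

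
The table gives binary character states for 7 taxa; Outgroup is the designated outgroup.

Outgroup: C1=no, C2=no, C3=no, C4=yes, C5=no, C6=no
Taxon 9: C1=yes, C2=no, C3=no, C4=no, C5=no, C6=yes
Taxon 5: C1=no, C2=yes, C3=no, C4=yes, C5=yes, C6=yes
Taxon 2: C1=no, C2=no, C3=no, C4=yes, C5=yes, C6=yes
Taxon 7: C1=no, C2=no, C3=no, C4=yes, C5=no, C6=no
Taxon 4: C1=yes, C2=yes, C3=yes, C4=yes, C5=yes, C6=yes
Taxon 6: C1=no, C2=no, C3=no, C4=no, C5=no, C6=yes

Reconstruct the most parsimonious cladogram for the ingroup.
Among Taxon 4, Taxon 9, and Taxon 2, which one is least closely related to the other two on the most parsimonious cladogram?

Character polarity is set by the outgroup: the derived state is whichever differs from the outgroup's state, so for C4 the derived state is 'no', and for the remaining characters it is 'yes'.
C1 groups Taxon 4 and Taxon 9, which is incompatible with the clades supported by the remaining characters; treating it as convergent (homoplasy) costs fewer steps than any alternative tree.
C2: derived state 'yes' in Taxon 4 and Taxon 5 only — synapomorphy for {Taxon 4, Taxon 5}.
C3 (derived state 'yes') is unique to Taxon 4 (autapomorphy; uninformative for grouping).
Only Taxon 6 and Taxon 9 show the derived state 'no' for C4, supporting them as a clade.
Only Taxon 2, Taxon 4, and Taxon 5 show the derived state 'yes' for C5, supporting them as a clade.
Only Taxon 2, Taxon 4, Taxon 5, Taxon 6, and Taxon 9 show the derived state 'yes' for C6, supporting them as a clade.
Most parsimonious ingroup topology: (((Taxon 9,Taxon 6),((Taxon 5,Taxon 4),Taxon 2)),Taxon 7).
Taxon 2 and Taxon 4 share a more recent common ancestor with each other than either does with Taxon 9, so Taxon 9 is the least closely related of the three.

Taxon 9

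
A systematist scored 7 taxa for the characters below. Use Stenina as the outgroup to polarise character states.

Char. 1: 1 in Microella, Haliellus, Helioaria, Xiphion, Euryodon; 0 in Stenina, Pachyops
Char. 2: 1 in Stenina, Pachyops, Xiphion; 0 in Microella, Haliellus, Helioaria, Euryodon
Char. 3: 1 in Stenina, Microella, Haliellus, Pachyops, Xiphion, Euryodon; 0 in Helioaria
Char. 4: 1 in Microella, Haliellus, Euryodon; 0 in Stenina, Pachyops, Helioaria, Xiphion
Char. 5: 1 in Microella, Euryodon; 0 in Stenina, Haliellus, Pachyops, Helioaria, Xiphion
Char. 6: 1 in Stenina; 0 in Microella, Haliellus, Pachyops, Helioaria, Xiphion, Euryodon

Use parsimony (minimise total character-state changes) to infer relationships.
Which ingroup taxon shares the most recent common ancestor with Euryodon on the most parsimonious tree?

Microella

Character polarity is set by the outgroup: the derived state is whichever differs from the outgroup's state, so for Char. 2, Char. 3, Char. 6 the derived state is '0', and for the remaining characters it is '1'.
Char. 1: derived state '1' in Euryodon, Haliellus, Helioaria, Microella, and Xiphion only — synapomorphy for {Euryodon, Haliellus, Helioaria, Microella, Xiphion}.
Char. 2 (derived state '0') is shared by Euryodon, Haliellus, Helioaria, and Microella — a synapomorphy uniting that clade.
Char. 3: derived state '0' in Helioaria only — an autapomorphy, so it tells us nothing about relationships among taxa.
Only Euryodon, Haliellus, and Microella show the derived state '1' for Char. 4, supporting them as a clade.
Char. 5 (derived state '1') is shared by Euryodon and Microella — a synapomorphy uniting that clade.
Char. 6 (derived state '0') is shared by all ingroup taxa — unites the whole ingroup.
Most parsimonious ingroup topology: (((((Microella,Euryodon),Haliellus),Helioaria),Xiphion),Pachyops).
Euryodon and Microella form a cherry on this tree, so they are sister taxa.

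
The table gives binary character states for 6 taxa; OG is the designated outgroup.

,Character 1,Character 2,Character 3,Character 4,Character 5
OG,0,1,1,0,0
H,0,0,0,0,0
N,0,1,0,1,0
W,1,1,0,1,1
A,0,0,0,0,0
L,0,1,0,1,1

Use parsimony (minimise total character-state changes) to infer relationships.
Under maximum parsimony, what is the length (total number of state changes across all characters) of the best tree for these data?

Character polarity is set by the outgroup: the derived state is whichever differs from the outgroup's state, so for Character 2, Character 3 the derived state is '0', and for the remaining characters it is '1'.
Character 1 (derived state '1') is unique to W (autapomorphy; uninformative for grouping).
Character 2: derived state '0' in A and H only — synapomorphy for {A, H}.
Character 3 (derived state '0') is shared by all ingroup taxa — unites the whole ingroup.
Character 4: derived state '1' in L, N, and W only — synapomorphy for {L, N, W}.
Character 5: derived state '1' in L and W only — synapomorphy for {L, W}.
Most parsimonious ingroup topology: ((H,A),(N,(W,L))).
Changes per character on this tree: Character 1: 1; Character 2: 1; Character 3: 1; Character 4: 1; Character 5: 1.
Total = 5.

5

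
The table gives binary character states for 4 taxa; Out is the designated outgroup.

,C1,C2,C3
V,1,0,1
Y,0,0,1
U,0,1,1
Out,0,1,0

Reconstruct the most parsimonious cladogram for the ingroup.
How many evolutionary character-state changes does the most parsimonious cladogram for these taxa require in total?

Character polarity is set by the outgroup: the derived state is whichever differs from the outgroup's state, so for C2 the derived state is '0', and for the remaining characters it is '1'.
C1 (derived state '1') is unique to V (autapomorphy; uninformative for grouping).
C2 (derived state '0') is shared by V and Y — a synapomorphy uniting that clade.
All ingroup taxa share the derived state '1' for C3; it defines the ingroup but does not resolve relationships within it.
Most parsimonious ingroup topology: ((V,Y),U).
Changes per character on this tree: C1: 1; C2: 1; C3: 1.
Total = 3.

3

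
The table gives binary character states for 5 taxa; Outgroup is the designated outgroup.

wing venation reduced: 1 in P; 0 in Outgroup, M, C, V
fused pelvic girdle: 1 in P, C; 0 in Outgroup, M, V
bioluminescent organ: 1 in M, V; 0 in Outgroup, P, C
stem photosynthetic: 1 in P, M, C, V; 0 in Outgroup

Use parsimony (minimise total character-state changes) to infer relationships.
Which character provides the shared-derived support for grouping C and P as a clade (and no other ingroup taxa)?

fused pelvic girdle

The outgroup has state '0' for every character, so '1' is the derived state throughout.
wing venation reduced: derived state '1' in P only — an autapomorphy, so it tells us nothing about relationships among taxa.
Only C and P show the derived state '1' for fused pelvic girdle, supporting them as a clade.
bioluminescent organ (derived state '1') is shared by M and V — a synapomorphy uniting that clade.
All ingroup taxa share the derived state '1' for stem photosynthetic; it defines the ingroup but does not resolve relationships within it.
Most parsimonious ingroup topology: ((P,C),(M,V)).
The clade {C, P} is supported by fused pelvic girdle: its derived state '1' occurs in exactly those taxa and in no other taxon (including the outgroup).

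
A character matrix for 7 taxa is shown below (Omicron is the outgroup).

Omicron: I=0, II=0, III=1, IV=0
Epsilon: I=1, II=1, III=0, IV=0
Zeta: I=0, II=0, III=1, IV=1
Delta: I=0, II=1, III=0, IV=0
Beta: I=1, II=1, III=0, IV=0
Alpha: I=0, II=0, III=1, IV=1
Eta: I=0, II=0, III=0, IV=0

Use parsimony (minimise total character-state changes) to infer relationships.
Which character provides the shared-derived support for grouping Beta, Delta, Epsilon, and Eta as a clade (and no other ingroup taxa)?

Character polarity is set by the outgroup: the derived state is whichever differs from the outgroup's state, so for III the derived state is '0', and for the remaining characters it is '1'.
Only Beta and Epsilon show the derived state '1' for I, supporting them as a clade.
II (derived state '1') is shared by Beta, Delta, and Epsilon — a synapomorphy uniting that clade.
III: derived state '0' in Beta, Delta, Epsilon, and Eta only — synapomorphy for {Beta, Delta, Epsilon, Eta}.
Only Alpha and Zeta show the derived state '1' for IV, supporting them as a clade.
Most parsimonious ingroup topology: ((((Epsilon,Beta),Delta),Eta),(Zeta,Alpha)).
The clade {Beta, Delta, Epsilon, Eta} is supported by III: its derived state '0' occurs in exactly those taxa and in no other taxon (including the outgroup).

III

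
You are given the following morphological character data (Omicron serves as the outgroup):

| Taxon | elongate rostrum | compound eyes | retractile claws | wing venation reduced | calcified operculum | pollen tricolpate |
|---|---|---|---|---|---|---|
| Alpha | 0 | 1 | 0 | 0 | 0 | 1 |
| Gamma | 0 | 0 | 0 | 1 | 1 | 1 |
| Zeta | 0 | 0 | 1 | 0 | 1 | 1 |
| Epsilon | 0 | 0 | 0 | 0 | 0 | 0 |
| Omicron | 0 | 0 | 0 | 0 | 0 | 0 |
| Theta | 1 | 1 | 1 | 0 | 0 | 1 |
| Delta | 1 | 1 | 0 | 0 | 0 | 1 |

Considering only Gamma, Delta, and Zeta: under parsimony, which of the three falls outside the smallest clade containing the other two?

Delta

The outgroup has state '0' for every character, so '1' is the derived state throughout.
Only Delta and Theta show the derived state '1' for elongate rostrum, supporting them as a clade.
compound eyes (derived state '1') is shared by Alpha, Delta, and Theta — a synapomorphy uniting that clade.
retractile claws groups Theta and Zeta, which is incompatible with the clades supported by the remaining characters; treating it as convergent (homoplasy) costs fewer steps than any alternative tree.
wing venation reduced (derived state '1') is unique to Gamma (autapomorphy; uninformative for grouping).
calcified operculum: derived state '1' in Gamma and Zeta only — synapomorphy for {Gamma, Zeta}.
pollen tricolpate: derived state '1' in Alpha, Delta, Gamma, Theta, and Zeta only — synapomorphy for {Alpha, Delta, Gamma, Theta, Zeta}.
Most parsimonious ingroup topology: ((((Delta,Theta),Alpha),(Gamma,Zeta)),Epsilon).
Gamma and Zeta share a more recent common ancestor with each other than either does with Delta, so Delta is the least closely related of the three.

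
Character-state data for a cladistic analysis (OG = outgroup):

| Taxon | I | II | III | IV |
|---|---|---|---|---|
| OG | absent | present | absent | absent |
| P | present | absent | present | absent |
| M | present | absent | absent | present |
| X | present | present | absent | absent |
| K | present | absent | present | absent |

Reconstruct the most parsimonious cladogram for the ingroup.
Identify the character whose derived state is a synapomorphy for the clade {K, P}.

Character polarity is set by the outgroup: the derived state is whichever differs from the outgroup's state, so for II the derived state is 'absent', and for the remaining characters it is 'present'.
I (derived state 'present') is shared by all ingroup taxa — unites the whole ingroup.
II (derived state 'absent') is shared by K, M, and P — a synapomorphy uniting that clade.
III (derived state 'present') is shared by K and P — a synapomorphy uniting that clade.
IV: derived state 'present' in M only — an autapomorphy, so it tells us nothing about relationships among taxa.
Most parsimonious ingroup topology: (((P,K),M),X).
The clade {K, P} is supported by III: its derived state 'present' occurs in exactly those taxa and in no other taxon (including the outgroup).

III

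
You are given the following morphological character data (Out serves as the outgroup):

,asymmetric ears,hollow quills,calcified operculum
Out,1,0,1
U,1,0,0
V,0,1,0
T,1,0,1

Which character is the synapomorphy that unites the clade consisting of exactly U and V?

calcified operculum

Character polarity is set by the outgroup: the derived state is whichever differs from the outgroup's state, so for asymmetric ears, calcified operculum the derived state is '0', and for the remaining characters it is '1'.
asymmetric ears (derived state '0') is unique to V (autapomorphy; uninformative for grouping).
hollow quills (derived state '1') is unique to V (autapomorphy; uninformative for grouping).
Only U and V show the derived state '0' for calcified operculum, supporting them as a clade.
Most parsimonious ingroup topology: ((U,V),T).
The clade {U, V} is supported by calcified operculum: its derived state '0' occurs in exactly those taxa and in no other taxon (including the outgroup).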